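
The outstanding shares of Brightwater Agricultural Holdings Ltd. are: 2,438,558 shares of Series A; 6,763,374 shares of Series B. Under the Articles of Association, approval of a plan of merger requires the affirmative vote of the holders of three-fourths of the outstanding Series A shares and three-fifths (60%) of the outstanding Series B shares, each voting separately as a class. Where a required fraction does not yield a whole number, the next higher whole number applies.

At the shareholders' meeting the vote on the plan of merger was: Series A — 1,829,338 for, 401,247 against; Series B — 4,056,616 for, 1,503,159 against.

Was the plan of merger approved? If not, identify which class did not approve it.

Not approved — the Series B shares did not give the required vote.

Series A: 3/4 of 2438558 = 1828918.50, rounded up to 1828919; 1,828,919 required, 1,829,338 in favor — approved.
Series B: 3/5 of 6763374 = 4058024.40, rounded up to 4058025; 4,058,025 required, 4,056,616 in favor — not approved.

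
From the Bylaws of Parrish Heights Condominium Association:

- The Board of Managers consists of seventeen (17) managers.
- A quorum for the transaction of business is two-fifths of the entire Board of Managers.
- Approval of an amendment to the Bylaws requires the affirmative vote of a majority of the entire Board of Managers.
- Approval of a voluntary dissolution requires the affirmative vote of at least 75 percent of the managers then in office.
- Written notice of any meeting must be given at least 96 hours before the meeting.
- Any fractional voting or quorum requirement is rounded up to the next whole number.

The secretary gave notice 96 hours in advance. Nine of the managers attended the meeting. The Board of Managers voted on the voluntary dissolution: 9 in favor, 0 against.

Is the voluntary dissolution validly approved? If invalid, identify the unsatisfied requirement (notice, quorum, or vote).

Invalid — vote requirement not satisfied.

Notice: 96 hours given; 96 required (96 ≥ 96). Satisfied.
Quorum: 9 present; quorum is 7. Satisfied.
Vote: the voluntary dissolution requires three-fourths of the managers then in office (17). 3/4 of 17 = 12.75, rounded up to 13, so 13 affirmative votes are needed; 9 voted in favor. Not satisfied.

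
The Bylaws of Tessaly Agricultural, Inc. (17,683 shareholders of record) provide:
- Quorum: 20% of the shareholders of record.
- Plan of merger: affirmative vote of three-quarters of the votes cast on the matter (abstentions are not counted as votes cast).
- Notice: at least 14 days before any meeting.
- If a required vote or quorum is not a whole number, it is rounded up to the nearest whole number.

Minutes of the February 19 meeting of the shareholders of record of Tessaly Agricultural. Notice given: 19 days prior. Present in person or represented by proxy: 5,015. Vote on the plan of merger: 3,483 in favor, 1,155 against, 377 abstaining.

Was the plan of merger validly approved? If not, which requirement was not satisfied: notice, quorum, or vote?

Valid — all requirements satisfied.

Notice: 19 days given; 14 required. Satisfied.
Quorum: 20% of 17,683 = 3,536.60, rounded up to 3,537; 5,015 present. Satisfied.
Vote: requires three-fourths of the votes cast (5,015 − 377 abstaining = 4,638); 3/4 of 4638 = 3478.50, rounded up to 3479, so 3,479 needed; 3,483 in favor. Satisfied.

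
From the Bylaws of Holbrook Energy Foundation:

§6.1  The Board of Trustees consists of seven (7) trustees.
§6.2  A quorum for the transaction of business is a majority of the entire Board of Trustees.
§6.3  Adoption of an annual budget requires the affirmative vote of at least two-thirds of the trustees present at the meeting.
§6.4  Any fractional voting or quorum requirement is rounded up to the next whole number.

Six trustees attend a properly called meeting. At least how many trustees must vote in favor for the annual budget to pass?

The annual budget requires two-thirds of the trustees present (6).
2/3 of 6 = 4.

4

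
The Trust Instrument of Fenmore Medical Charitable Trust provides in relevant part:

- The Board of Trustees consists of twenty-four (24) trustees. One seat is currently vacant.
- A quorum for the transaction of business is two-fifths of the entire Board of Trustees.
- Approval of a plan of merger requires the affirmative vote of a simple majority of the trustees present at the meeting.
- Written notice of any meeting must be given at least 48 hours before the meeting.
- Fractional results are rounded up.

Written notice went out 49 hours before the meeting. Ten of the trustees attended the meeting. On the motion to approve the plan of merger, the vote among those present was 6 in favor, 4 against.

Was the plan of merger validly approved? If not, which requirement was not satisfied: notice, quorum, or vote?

Notice: 49 hours given; 48 required (49 ≥ 48). Satisfied.
Quorum: 10 present; quorum is 10. Satisfied.
Vote: the plan of merger requires a majority of the trustees present (10). A majority of 10 is 6, so 6 affirmative votes are needed; 6 voted in favor. Satisfied.

Valid — all requirements satisfied.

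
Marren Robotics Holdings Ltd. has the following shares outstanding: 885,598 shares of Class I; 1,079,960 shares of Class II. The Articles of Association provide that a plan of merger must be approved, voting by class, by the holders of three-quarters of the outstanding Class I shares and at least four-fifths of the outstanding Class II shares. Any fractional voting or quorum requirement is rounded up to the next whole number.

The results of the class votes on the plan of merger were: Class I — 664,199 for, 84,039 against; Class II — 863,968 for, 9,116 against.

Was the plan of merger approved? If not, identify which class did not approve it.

Class I: 3/4 of 885598 = 664198.50, rounded up to 664199; 664,199 required, 664,199 in favor — approved.
Class II: 4/5 of 1079960 = 863968; 863,968 required, 863,968 in favor — approved.

Approved — every class gave the required vote.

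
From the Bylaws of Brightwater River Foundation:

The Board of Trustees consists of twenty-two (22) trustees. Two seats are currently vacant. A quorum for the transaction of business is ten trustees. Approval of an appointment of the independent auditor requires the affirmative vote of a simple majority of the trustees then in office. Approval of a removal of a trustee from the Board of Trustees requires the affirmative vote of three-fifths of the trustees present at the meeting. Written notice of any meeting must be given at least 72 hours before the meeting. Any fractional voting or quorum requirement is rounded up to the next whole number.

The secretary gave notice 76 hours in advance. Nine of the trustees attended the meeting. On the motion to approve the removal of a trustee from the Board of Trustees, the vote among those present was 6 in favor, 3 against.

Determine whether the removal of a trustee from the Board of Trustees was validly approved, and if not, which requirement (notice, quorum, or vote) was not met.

Notice: 76 hours given; 72 required (76 ≥ 72). Satisfied.
Quorum: 9 present; quorum is 10. Not satisfied.
Vote: the removal of a trustee from the Board of Trustees requires three-fifths of the trustees present (9). 3/5 of 9 = 5.40, rounded up to 6, so 6 affirmative votes are needed; 6 voted in favor. Satisfied. (Moot — without a quorum no business can be validly transacted.)

Invalid — quorum requirement not satisfied.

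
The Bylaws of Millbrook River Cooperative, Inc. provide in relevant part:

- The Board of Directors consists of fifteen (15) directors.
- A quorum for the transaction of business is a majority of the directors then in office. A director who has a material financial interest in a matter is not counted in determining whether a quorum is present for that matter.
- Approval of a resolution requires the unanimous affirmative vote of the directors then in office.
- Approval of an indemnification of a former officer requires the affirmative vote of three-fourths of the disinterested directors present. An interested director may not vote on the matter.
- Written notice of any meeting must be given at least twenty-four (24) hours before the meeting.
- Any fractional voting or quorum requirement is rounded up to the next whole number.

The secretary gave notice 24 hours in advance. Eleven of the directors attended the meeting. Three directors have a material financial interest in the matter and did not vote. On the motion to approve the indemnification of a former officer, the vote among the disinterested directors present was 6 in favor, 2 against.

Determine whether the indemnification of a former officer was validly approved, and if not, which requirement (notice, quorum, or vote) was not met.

Notice: 24 hours given; 24 required (24 ≥ 24). Satisfied.
Quorum: 11 present, but the 3 interested directors do not count, leaving 8. Quorum is 8. Satisfied.
Vote: the indemnification of a former officer requires three-fourths of the disinterested directors present (11 − 3 = 8). 3/4 of 8 = 6, so 6 affirmative votes are needed; 6 voted in favor. Satisfied.

Valid — all requirements satisfied.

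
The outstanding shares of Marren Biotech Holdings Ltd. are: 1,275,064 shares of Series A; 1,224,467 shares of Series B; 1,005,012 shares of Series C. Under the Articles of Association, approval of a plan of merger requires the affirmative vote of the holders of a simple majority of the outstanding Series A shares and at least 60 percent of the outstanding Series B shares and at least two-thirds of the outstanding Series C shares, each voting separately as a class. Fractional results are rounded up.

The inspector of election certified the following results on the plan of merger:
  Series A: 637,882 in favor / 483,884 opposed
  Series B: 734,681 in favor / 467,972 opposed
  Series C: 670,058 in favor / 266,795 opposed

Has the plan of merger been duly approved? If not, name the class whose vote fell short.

Series A: a majority of 1275064 is 637533; 637,533 required, 637,882 in favor — approved.
Series B: 3/5 of 1224467 = 734680.20, rounded up to 734681; 734,681 required, 734,681 in favor — approved.
Series C: 2/3 of 1005012 = 670008; 670,008 required, 670,058 in favor — approved.

Approved — every class gave the required vote.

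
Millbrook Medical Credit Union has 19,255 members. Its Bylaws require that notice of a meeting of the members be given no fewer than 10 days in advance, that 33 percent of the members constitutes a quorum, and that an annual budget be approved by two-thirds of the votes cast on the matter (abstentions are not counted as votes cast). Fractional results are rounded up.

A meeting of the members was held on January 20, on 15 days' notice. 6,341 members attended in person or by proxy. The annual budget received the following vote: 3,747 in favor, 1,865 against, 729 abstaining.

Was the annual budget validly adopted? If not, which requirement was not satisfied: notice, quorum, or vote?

Notice: 15 days given; 10 required. Satisfied.
Quorum: 33% of 19,255 = 6,354.15, rounded up to 6,355; 6,341 present. Not satisfied.
Vote: requires two-thirds of the votes cast (6,341 − 729 abstaining = 5,612); 2/3 of 5612 = 3741.33, rounded up to 3742, so 3,742 needed; 3,747 in favor. Satisfied.

Invalid — quorum requirement not satisfied.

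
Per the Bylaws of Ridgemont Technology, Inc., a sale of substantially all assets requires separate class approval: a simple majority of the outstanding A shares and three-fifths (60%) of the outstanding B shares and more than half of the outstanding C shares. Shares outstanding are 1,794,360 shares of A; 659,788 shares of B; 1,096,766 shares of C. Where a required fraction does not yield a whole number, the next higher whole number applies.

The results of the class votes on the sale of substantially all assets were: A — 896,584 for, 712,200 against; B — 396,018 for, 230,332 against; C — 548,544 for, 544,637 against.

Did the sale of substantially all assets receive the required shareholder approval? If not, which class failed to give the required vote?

A: a majority of 1794360 is 897181; 897,181 required, 896,584 in favor — not approved.
B: 3/5 of 659788 = 395872.80, rounded up to 395873; 395,873 required, 396,018 in favor — approved.
C: a majority of 1096766 is 548384; 548,384 required, 548,544 in favor — approved.

Not approved — the A shares did not give the required vote.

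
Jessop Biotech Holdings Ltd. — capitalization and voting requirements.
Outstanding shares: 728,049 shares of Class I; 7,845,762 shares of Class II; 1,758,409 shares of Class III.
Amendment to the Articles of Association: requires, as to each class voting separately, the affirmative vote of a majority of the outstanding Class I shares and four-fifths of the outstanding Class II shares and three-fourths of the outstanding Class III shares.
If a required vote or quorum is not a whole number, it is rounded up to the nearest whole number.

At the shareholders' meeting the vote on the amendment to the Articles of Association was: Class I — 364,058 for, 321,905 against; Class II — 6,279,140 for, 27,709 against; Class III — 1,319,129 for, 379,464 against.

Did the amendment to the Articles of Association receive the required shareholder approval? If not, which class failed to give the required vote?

Class I: a majority of 728049 is 364025; 364,025 required, 364,058 in favor — approved.
Class II: 4/5 of 7845762 = 6276609.60, rounded up to 6276610; 6,276,610 required, 6,279,140 in favor — approved.
Class III: 3/4 of 1758409 = 1318806.75, rounded up to 1318807; 1,318,807 required, 1,319,129 in favor — approved.

Approved — every class gave the required vote.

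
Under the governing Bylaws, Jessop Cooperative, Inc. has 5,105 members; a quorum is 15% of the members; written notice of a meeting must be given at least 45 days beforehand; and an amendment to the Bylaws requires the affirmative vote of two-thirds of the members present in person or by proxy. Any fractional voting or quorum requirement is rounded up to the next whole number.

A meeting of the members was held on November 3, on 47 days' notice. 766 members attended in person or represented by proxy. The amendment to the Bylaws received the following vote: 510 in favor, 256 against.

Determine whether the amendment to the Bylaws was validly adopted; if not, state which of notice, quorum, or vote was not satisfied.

Invalid — vote requirement not satisfied.

Notice: 47 days given; 45 required. Satisfied.
Quorum: 15% of 5,105 = 765.75, rounded up to 766; 766 present. Satisfied.
Vote: requires two-thirds of those present (766); 2/3 of 766 = 510.67, rounded up to 511, so 511 needed; 510 in favor. Not satisfied.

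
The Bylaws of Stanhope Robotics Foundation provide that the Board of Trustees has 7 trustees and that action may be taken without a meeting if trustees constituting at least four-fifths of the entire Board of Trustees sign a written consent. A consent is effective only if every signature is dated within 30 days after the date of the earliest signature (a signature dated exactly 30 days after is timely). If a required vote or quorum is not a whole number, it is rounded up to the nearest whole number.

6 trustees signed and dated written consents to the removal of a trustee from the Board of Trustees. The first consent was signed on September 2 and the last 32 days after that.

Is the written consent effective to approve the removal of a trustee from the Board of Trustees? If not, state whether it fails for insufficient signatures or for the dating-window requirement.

Not effective — dating-window requirement not satisfied.

Signatures required: at least four-fifths of 7 — 4/5 of 7 = 5.60, rounded up to 6, so 6 needed; 6 signed. Sufficient.
Dating window: the latest signature is 32 days after the earliest; the limit is 30 days. Outside the window.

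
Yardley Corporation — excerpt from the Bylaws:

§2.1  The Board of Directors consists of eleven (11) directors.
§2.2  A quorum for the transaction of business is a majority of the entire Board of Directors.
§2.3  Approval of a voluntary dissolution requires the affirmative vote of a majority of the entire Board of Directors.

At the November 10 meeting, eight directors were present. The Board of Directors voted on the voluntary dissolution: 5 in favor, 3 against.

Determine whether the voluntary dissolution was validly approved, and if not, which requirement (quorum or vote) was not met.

Invalid — vote requirement not satisfied.

Quorum: 8 present; quorum is 6. Satisfied.
Vote: the voluntary dissolution requires a majority of the entire Board of Directors (11). A majority of 11 is 6, so 6 affirmative votes are needed; 5 voted in favor. Not satisfied.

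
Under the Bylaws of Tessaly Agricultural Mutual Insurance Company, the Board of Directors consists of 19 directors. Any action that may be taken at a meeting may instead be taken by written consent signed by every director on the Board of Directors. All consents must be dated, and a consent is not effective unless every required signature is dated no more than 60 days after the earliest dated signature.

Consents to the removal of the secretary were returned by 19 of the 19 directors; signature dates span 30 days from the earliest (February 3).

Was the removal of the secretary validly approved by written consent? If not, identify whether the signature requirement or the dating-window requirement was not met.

Effective — both the signature and dating-window requirements are satisfied.

Signatures required: all of 19 — unanimous means all 19, so 19 needed; 19 signed. Sufficient.
Dating window: the latest signature is 30 days after the earliest; the limit is 60 days. Within the window.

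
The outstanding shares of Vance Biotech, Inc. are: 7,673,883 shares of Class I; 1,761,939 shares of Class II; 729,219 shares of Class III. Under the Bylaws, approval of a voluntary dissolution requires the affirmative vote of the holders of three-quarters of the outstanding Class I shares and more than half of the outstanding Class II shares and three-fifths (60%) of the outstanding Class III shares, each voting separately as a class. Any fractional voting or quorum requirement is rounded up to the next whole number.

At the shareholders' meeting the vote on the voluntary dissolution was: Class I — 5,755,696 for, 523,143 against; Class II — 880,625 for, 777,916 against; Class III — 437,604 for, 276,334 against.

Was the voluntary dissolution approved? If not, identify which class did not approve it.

Class I: 3/4 of 7673883 = 5755412.25, rounded up to 5755413; 5,755,413 required, 5,755,696 in favor — approved.
Class II: a majority of 1761939 is 880970; 880,970 required, 880,625 in favor — not approved.
Class III: 3/5 of 729219 = 437531.40, rounded up to 437532; 437,532 required, 437,604 in favor — approved.

Not approved — the Class II shares did not give the required vote.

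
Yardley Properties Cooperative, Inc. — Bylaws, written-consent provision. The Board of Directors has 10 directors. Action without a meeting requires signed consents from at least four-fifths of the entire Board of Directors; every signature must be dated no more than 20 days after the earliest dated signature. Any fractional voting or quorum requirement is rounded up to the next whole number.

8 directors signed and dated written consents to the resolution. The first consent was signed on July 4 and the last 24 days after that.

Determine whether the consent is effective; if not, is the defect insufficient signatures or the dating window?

Not effective — dating-window requirement not satisfied.

Signatures required: at least four-fifths of 10 — 4/5 of 10 = 8, so 8 needed; 8 signed. Sufficient.
Dating window: the latest signature is 24 days after the earliest; the limit is 20 days. Outside the window.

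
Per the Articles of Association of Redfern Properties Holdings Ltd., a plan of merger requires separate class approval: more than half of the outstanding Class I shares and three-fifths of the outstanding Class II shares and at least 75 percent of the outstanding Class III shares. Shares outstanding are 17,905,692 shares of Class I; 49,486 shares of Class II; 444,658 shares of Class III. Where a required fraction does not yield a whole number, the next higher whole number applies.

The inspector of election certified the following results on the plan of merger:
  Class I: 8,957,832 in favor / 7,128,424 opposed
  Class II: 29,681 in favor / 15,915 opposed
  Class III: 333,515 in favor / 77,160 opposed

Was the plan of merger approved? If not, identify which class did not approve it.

Class I: a majority of 17905692 is 8952847; 8,952,847 required, 8,957,832 in favor — approved.
Class II: 3/5 of 49486 = 29691.60, rounded up to 29692; 29,692 required, 29,681 in favor — not approved.
Class III: 3/4 of 444658 = 333493.50, rounded up to 333494; 333,494 required, 333,515 in favor — approved.

Not approved — the Class II shares did not give the required vote.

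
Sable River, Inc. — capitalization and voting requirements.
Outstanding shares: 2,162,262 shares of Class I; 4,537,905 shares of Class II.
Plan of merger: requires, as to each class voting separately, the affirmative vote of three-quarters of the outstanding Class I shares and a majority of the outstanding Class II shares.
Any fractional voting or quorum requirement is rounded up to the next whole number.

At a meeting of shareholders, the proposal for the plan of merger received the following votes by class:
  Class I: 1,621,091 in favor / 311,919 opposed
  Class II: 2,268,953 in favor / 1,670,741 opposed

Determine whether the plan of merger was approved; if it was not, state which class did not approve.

Class I: 3/4 of 2162262 = 1621696.50, rounded up to 1621697; 1,621,697 required, 1,621,091 in favor — not approved.
Class II: a majority of 4537905 is 2268953; 2,268,953 required, 2,268,953 in favor — approved.

Not approved — the Class I shares did not give the required vote.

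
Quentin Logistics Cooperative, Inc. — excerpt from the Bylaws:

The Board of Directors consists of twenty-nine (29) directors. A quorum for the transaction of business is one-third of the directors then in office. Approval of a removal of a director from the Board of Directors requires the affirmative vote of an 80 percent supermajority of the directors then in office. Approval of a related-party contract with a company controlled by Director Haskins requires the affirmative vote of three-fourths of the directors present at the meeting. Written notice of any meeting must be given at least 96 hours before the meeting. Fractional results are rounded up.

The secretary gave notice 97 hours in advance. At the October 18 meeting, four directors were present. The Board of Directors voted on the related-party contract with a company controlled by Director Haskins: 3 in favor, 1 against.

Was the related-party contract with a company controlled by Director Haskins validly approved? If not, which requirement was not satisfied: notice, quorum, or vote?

Notice: 97 hours given; 96 required (97 ≥ 96). Satisfied.
Quorum: 4 present; quorum is 10. Not satisfied.
Vote: the related-party contract with a company controlled by Director Haskins requires three-fourths of the directors present (4). 3/4 of 4 = 3, so 3 affirmative votes are needed; 3 voted in favor. Satisfied. (Moot — without a quorum no business can be validly transacted.)

Invalid — quorum requirement not satisfied.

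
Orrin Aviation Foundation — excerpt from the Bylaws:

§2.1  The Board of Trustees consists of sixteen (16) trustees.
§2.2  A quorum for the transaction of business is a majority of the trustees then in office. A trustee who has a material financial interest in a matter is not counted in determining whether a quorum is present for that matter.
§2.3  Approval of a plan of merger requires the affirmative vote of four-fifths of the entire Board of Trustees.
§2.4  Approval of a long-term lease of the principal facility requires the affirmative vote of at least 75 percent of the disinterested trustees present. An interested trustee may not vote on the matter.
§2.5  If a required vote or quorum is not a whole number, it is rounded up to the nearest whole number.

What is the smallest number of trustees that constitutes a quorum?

A majority of 16 is 9.

9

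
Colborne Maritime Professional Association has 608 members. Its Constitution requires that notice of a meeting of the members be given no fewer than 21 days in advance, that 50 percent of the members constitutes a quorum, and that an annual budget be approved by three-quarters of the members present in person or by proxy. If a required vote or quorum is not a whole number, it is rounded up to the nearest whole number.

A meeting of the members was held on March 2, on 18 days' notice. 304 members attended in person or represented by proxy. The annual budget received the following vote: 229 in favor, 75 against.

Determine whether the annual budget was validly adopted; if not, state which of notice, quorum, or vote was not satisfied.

Notice: 18 days given; 21 required. Not satisfied.
Quorum: 50% of 608 = 304; 304 present. Satisfied.
Vote: requires three-fourths of those present (304); 3/4 of 304 = 228, so 228 needed; 229 in favor. Satisfied.

Invalid — notice requirement not satisfied.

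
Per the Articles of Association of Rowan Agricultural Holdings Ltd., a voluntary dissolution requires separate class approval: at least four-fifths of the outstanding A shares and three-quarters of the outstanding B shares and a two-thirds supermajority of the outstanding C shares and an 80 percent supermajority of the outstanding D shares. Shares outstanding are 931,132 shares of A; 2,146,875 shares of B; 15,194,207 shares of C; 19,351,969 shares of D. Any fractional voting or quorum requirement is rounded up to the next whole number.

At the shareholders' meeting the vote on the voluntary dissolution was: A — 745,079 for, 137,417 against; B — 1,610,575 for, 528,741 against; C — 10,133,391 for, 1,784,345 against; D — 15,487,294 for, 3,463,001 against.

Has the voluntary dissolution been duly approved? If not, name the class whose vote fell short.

Approved — every class gave the required vote.

A: 4/5 of 931132 = 744905.60, rounded up to 744906; 744,906 required, 745,079 in favor — approved.
B: 3/4 of 2146875 = 1610156.25, rounded up to 1610157; 1,610,157 required, 1,610,575 in favor — approved.
C: 2/3 of 15194207 = 10129471.33, rounded up to 10129472; 10,129,472 required, 10,133,391 in favor — approved.
D: 4/5 of 19351969 = 15481575.20, rounded up to 15481576; 15,481,576 required, 15,487,294 in favor — approved.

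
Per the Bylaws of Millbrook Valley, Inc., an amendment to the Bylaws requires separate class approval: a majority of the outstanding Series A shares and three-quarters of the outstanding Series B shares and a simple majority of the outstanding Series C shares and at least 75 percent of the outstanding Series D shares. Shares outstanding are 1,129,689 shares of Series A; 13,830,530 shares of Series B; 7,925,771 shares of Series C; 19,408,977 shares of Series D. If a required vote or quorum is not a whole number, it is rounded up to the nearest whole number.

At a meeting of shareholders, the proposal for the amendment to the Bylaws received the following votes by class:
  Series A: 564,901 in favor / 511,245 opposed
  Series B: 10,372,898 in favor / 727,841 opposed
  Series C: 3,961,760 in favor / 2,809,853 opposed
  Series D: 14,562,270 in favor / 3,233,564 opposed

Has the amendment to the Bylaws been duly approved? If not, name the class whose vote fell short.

Not approved — the Series C shares did not give the required vote.

Series A: a majority of 1129689 is 564845; 564,845 required, 564,901 in favor — approved.
Series B: 3/4 of 13830530 = 10372897.50, rounded up to 10372898; 10,372,898 required, 10,372,898 in favor — approved.
Series C: a majority of 7925771 is 3962886; 3,962,886 required, 3,961,760 in favor — not approved.
Series D: 3/4 of 19408977 = 14556732.75, rounded up to 14556733; 14,556,733 required, 14,562,270 in favor — approved.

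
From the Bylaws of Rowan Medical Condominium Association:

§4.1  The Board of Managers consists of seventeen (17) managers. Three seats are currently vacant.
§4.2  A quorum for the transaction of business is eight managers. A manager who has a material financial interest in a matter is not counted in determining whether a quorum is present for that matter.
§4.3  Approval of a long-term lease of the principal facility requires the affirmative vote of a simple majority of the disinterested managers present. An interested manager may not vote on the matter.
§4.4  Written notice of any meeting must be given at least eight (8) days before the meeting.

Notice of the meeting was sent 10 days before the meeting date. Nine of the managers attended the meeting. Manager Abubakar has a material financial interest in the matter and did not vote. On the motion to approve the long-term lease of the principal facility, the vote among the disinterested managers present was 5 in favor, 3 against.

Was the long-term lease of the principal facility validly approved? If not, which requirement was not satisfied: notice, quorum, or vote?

Notice: 10 days given; 8 required (10 ≥ 8). Satisfied.
Quorum: 9 present, but the 1 interested manager does not count, leaving 8. Quorum is 8. Satisfied.
Vote: the long-term lease of the principal facility requires a majority of the disinterested managers present (9 − 1 = 8). A majority of 8 is 5, so 5 affirmative votes are needed; 5 voted in favor. Satisfied.

Valid — all requirements satisfied.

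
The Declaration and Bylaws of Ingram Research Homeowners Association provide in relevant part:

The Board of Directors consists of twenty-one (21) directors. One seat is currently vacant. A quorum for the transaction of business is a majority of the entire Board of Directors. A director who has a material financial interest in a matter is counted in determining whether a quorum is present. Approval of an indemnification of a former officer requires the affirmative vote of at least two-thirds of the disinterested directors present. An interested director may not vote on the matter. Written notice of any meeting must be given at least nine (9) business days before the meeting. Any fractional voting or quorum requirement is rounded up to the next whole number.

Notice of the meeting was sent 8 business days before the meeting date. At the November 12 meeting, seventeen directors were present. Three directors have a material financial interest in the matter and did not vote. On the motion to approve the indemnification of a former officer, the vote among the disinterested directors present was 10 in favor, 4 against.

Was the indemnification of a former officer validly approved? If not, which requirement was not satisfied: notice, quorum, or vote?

Invalid — notice requirement not satisfied.

Notice: 8 business days given; 9 required (8 < 9). Not satisfied.
Quorum: 17 present (interested directors count toward quorum); quorum is 11. Satisfied.
Vote: the indemnification of a former officer requires two-thirds of the disinterested directors present (17 − 3 = 14). 2/3 of 14 = 9.33, rounded up to 10, so 10 affirmative votes are needed; 10 voted in favor. Satisfied.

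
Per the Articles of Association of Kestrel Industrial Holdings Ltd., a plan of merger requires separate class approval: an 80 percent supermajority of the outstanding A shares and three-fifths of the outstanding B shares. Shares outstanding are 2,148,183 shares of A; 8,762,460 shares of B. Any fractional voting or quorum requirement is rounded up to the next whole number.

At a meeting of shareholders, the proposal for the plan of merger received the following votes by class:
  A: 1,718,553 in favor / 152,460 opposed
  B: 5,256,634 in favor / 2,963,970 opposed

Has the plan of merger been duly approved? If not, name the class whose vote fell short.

A: 4/5 of 2148183 = 1718546.40, rounded up to 1718547; 1,718,547 required, 1,718,553 in favor — approved.
B: 3/5 of 8762460 = 5257476; 5,257,476 required, 5,256,634 in favor — not approved.

Not approved — the B shares did not give the required vote.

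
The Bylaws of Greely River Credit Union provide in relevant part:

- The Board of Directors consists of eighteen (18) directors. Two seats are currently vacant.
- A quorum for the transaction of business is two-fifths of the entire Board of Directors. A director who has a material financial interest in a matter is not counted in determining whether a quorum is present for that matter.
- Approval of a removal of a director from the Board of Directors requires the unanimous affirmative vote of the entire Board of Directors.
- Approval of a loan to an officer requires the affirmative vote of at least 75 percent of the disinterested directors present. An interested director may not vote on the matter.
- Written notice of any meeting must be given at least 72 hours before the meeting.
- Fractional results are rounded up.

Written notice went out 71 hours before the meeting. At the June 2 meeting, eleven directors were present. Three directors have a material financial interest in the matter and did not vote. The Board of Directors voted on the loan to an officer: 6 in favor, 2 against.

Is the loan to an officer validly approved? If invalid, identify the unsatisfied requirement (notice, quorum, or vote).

Invalid — notice requirement not satisfied.

Notice: 71 hours given; 72 required (71 < 72). Not satisfied.
Quorum: 11 present, but the 3 interested directors do not count, leaving 8. Quorum is 8. Satisfied.
Vote: the loan to an officer requires three-fourths of the disinterested directors present (11 − 3 = 8). 3/4 of 8 = 6, so 6 affirmative votes are needed; 6 voted in favor. Satisfied.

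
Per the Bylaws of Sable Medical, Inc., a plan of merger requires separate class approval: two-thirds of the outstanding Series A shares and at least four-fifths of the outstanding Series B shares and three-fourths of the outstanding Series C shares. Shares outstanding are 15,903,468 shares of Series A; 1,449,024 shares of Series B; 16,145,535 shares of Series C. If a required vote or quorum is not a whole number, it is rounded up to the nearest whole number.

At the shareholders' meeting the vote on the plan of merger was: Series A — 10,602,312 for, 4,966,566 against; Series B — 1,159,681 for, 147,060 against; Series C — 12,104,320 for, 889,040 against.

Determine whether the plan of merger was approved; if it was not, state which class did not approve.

Not approved — the Series C shares did not give the required vote.

Series A: 2/3 of 15903468 = 10602312; 10,602,312 required, 10,602,312 in favor — approved.
Series B: 4/5 of 1449024 = 1159219.20, rounded up to 1159220; 1,159,220 required, 1,159,681 in favor — approved.
Series C: 3/4 of 16145535 = 12109151.25, rounded up to 12109152; 12,109,152 required, 12,104,320 in favor — not approved.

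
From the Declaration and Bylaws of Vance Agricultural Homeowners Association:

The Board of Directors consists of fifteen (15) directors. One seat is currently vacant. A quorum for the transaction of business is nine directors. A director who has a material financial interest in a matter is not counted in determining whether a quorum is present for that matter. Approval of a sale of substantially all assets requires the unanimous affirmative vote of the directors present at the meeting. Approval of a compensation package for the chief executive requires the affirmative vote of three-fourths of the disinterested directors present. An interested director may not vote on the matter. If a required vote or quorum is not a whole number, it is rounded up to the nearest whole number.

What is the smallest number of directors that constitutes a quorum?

The quorum is fixed at 9.

9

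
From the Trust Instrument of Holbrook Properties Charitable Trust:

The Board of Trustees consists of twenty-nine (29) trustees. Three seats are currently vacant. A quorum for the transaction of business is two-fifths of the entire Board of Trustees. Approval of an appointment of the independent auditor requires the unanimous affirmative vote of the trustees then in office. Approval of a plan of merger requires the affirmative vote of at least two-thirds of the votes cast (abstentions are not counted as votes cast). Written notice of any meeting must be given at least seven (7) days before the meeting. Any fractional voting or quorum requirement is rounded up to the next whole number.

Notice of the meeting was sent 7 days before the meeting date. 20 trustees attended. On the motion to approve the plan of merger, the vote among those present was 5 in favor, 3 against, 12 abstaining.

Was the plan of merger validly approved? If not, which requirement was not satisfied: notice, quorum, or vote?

Notice: 7 days given; 7 required (7 ≥ 7). Satisfied.
Quorum: 20 present; quorum is 12. Satisfied.
Vote: the plan of merger requires two-thirds of the votes cast (20 present − 12 abstaining = 8). 2/3 of 8 = 5.33, rounded up to 6, so 6 affirmative votes are needed; 5 voted in favor. Not satisfied.

Invalid — vote requirement not satisfied.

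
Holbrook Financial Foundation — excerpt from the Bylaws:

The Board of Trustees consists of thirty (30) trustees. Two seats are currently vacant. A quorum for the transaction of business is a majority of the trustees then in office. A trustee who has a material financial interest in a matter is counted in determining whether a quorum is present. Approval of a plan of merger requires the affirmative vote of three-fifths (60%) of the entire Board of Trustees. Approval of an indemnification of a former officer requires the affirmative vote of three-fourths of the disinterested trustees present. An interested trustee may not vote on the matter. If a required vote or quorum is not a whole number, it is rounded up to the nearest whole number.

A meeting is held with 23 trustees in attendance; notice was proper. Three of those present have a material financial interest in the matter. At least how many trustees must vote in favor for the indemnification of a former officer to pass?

15

The indemnification of a former officer requires three-fourths of the disinterested trustees present (23 − 3 = 20).
3/4 of 20 = 15.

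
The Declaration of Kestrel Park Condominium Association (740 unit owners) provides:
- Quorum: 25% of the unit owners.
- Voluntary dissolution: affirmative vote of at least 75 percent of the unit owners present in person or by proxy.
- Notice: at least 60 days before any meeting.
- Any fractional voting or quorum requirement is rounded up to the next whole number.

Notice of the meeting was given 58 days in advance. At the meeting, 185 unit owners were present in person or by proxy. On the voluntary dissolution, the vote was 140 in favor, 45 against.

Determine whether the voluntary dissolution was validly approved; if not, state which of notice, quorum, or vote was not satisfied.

Notice: 58 days given; 60 required. Not satisfied.
Quorum: 25% of 740 = 185; 185 present. Satisfied.
Vote: requires three-fourths of those present (185); 3/4 of 185 = 138.75, rounded up to 139, so 139 needed; 140 in favor. Satisfied.

Invalid — notice requirement not satisfied.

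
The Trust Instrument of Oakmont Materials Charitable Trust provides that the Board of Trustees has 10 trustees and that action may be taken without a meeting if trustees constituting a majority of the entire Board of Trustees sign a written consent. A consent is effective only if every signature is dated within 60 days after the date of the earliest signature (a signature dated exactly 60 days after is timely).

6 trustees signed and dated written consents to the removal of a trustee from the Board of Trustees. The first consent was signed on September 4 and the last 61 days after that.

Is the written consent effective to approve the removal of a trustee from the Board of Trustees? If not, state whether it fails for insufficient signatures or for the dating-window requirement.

Signatures required: a majority of 10 — a majority of 10 is 6, so 6 needed; 6 signed. Sufficient.
Dating window: the latest signature is 61 days after the earliest; the limit is 60 days. Outside the window.

Not effective — dating-window requirement not satisfied.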